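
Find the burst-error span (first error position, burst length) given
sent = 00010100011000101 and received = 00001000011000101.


XOR: 00011100000000000

Burst at position 3, length 3


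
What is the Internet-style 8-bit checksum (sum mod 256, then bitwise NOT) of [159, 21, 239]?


Sum = 419 mod 256 = 163
Complement = 92

92


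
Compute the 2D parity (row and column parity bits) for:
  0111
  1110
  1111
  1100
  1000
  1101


Row parities: 110011
Column parities: 1111

Row P: 110011, Col P: 1111, Corner: 0


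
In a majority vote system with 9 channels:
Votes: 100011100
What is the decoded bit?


Ones: 4 out of 9
Threshold: 5

0 (4/9 voted 1)


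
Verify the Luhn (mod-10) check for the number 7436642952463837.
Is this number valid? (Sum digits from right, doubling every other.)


Luhn sum = 85
85 mod 10 = 5

Invalid (Luhn sum mod 10 = 5)


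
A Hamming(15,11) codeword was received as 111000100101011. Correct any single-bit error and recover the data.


Syndrome = 0: no error detected

Data: 10010101011 (no errors)


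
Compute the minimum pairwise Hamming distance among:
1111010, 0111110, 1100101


Comparing all pairs, minimum distance: 2
Can detect 1 errors, correct 0 errors

2


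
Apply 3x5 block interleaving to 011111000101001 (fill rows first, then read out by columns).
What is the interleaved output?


Matrix:
  01111
  10001
  01001
Read columns: 010101100100111

010101100100111


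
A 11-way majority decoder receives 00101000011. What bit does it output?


Ones: 4 out of 11
Threshold: 6

0 (4/11 voted 1)


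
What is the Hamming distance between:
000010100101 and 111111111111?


XOR: 111101011010
Count of 1s: 8

8


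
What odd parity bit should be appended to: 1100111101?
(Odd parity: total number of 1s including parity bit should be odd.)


Number of 1s in data: 7
Parity bit: 0

0


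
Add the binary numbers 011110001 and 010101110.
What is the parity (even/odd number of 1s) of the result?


011110001 = 241
010101110 = 174
Sum = 415 = 110011111
1s count = 7

odd parity (7 ones in 110011111)


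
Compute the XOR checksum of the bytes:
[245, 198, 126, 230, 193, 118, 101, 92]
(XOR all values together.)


XOR chain: 245 ^ 198 ^ 126 ^ 230 ^ 193 ^ 118 ^ 101 ^ 92 = 37

37


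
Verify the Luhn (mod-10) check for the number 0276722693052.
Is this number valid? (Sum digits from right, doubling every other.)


Luhn sum = 48
48 mod 10 = 8

Invalid (Luhn sum mod 10 = 8)


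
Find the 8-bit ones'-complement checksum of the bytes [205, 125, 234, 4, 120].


Sum = 688 mod 256 = 176
Complement = 79

79


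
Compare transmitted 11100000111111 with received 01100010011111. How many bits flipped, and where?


XOR: 10000010100000

3 error(s) at position(s): 0, 6, 8


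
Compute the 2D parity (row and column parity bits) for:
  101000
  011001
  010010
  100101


Row parities: 0101
Column parities: 000110

Row P: 0101, Col P: 000110, Corner: 0


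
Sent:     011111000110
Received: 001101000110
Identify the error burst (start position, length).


XOR: 010010000000

Burst at position 1, length 4


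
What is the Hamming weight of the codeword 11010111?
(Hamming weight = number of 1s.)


Counting 1s in 11010111

6


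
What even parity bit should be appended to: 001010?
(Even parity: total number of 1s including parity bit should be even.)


Number of 1s in data: 2
Parity bit: 0

0


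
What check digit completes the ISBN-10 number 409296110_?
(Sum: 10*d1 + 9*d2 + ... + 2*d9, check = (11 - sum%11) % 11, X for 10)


Weighted sum: 217
217 mod 11 = 8

Check digit: 3


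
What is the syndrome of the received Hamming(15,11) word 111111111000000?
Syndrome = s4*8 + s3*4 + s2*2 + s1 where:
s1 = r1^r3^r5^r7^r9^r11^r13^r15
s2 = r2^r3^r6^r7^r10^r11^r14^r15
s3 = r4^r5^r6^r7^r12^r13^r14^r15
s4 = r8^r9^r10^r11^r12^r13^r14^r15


s1=1, s2=0, s3=0, s4=0

Syndrome = 1 (error at position 1)


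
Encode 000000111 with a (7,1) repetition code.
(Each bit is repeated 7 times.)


Each bit -> 7 copies

000000000000000000000000000000000000000000111111111111111111111


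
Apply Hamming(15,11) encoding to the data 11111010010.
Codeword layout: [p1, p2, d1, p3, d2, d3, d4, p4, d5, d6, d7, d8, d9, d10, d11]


Parity bits: p1=1, p2=1, p3=0, p4=1

111011111010010


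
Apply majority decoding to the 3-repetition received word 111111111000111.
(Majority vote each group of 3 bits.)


Groups: 111, 111, 111, 000, 111
Majority votes: 11101

11101


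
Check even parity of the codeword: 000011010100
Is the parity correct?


Number of 1s: 4

Yes, parity is correct (4 ones)


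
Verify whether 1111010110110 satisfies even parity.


Number of 1s: 9

No, parity error (9 ones)


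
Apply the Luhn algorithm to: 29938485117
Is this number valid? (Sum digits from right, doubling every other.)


Luhn sum = 61
61 mod 10 = 1

Invalid (Luhn sum mod 10 = 1)


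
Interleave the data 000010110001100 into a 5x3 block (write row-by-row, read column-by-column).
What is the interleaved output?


Matrix:
  000
  010
  110
  001
  100
Read columns: 001010110000010

001010110000010


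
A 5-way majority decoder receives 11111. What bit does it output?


Ones: 5 out of 5
Threshold: 3

1 (5/5 voted 1)


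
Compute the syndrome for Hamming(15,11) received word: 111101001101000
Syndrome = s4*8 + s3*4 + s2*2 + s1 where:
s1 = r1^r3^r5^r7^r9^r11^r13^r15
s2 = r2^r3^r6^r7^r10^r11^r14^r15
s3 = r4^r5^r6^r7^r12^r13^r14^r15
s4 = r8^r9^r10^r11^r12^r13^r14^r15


s1=1, s2=0, s3=1, s4=1

Syndrome = 13 (error at position 13)


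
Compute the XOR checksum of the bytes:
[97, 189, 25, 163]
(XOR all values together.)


XOR chain: 97 ^ 189 ^ 25 ^ 163 = 102

102


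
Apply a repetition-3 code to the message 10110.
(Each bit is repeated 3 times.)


Each bit -> 3 copies

111000111111000


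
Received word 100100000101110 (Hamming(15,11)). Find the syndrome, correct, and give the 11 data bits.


Syndrome = 0: no error detected

Data: 00000101110 (no errors)


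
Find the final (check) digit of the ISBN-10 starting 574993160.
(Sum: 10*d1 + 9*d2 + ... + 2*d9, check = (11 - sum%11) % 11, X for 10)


Weighted sum: 299
299 mod 11 = 2

Check digit: 9


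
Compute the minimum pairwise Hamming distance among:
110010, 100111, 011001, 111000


Comparing all pairs, minimum distance: 2
Can detect 1 errors, correct 0 errors

2


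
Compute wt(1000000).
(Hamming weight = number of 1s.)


Counting 1s in 1000000

1


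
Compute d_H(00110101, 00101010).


XOR: 00011111
Count of 1s: 5

5


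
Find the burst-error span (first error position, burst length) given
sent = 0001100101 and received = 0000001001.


XOR: 0001101100

Burst at position 3, length 5


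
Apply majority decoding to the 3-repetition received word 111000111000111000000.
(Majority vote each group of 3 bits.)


Groups: 111, 000, 111, 000, 111, 000, 000
Majority votes: 1010100

1010100


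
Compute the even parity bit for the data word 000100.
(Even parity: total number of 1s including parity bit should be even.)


Number of 1s in data: 1
Parity bit: 1

1


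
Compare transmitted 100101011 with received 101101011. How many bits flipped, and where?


XOR: 001000000

1 error(s) at position(s): 2


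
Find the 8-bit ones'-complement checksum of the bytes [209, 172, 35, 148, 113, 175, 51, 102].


Sum = 1005 mod 256 = 237
Complement = 18

18


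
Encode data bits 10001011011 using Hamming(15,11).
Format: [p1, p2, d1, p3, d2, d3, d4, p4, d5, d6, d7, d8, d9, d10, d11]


Parity bits: p1=0, p2=0, p3=1, p4=1

001100011011011


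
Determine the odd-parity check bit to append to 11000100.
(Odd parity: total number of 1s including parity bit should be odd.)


Number of 1s in data: 3
Parity bit: 0

0


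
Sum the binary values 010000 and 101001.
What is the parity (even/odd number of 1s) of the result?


010000 = 16
101001 = 41
Sum = 57 = 111001
1s count = 4

even parity (4 ones in 111001)


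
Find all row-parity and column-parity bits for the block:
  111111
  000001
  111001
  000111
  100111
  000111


Row parities: 010101
Column parities: 100000

Row P: 010101, Col P: 100000, Corner: 1


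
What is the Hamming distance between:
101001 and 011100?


XOR: 110101
Count of 1s: 4

4


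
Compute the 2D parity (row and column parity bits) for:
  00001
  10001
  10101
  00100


Row parities: 1011
Column parities: 00001

Row P: 1011, Col P: 00001, Corner: 1


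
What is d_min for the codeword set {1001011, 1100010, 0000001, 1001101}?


Comparing all pairs, minimum distance: 2
Can detect 1 errors, correct 0 errors

2


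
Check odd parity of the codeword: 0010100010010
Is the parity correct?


Number of 1s: 4

No, parity error (4 ones)


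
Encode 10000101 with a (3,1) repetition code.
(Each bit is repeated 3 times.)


Each bit -> 3 copies

111000000000000111000111


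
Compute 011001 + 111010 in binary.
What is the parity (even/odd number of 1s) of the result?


011001 = 25
111010 = 58
Sum = 83 = 1010011
1s count = 4

even parity (4 ones in 1010011)


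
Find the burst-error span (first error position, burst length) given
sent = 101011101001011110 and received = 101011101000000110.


XOR: 000000000001011000

Burst at position 11, length 4


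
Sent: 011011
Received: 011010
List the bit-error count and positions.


XOR: 000001

1 error(s) at position(s): 5


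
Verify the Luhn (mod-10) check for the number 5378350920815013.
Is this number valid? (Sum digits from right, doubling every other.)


Luhn sum = 55
55 mod 10 = 5

Invalid (Luhn sum mod 10 = 5)


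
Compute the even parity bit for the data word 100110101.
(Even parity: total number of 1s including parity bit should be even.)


Number of 1s in data: 5
Parity bit: 1

1


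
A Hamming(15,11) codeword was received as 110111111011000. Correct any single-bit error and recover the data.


Syndrome = 5: error at position 5

Data: 00111011000 (corrected bit 5)


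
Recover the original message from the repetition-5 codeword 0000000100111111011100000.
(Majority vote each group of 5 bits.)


Groups: 00000, 00100, 11111, 10111, 00000
Majority votes: 00110

00110


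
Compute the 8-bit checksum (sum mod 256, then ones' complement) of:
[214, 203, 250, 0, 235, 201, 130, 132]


Sum = 1365 mod 256 = 85
Complement = 170

170


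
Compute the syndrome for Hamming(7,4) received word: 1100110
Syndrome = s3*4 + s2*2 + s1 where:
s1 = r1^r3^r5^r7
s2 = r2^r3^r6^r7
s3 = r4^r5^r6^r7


s1=0, s2=0, s3=0

Syndrome = 0 (no error)


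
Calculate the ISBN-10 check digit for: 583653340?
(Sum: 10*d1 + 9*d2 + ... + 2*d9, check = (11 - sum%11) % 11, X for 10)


Weighted sum: 257
257 mod 11 = 4

Check digit: 7


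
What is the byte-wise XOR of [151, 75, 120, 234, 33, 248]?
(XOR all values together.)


XOR chain: 151 ^ 75 ^ 120 ^ 234 ^ 33 ^ 248 = 151

151


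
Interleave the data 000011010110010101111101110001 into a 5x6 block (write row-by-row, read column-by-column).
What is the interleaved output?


Matrix:
  000011
  010110
  010101
  111101
  110001
Read columns: 000110111100010011101100010111

000110111100010011101100010111


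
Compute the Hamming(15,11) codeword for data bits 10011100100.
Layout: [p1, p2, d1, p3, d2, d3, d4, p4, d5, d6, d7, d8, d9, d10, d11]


Parity bits: p1=0, p2=1, p3=0, p4=1

011000111100100


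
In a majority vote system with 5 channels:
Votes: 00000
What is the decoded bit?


Ones: 0 out of 5
Threshold: 3

0 (0/5 voted 1)


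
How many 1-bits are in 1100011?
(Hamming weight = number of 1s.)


Counting 1s in 1100011

4


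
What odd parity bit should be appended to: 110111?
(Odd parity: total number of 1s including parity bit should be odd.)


Number of 1s in data: 5
Parity bit: 0

0


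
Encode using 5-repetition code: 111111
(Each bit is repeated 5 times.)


Each bit -> 5 copies

111111111111111111111111111111


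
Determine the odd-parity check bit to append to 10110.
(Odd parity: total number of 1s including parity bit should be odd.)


Number of 1s in data: 3
Parity bit: 0

0


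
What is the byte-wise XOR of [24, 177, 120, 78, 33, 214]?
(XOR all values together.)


XOR chain: 24 ^ 177 ^ 120 ^ 78 ^ 33 ^ 214 = 104

104


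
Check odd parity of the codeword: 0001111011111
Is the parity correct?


Number of 1s: 9

Yes, parity is correct (9 ones)


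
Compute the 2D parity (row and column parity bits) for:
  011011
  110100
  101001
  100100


Row parities: 0110
Column parities: 100010

Row P: 0110, Col P: 100010, Corner: 0


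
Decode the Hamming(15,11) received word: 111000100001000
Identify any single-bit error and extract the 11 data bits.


Syndrome = 11: error at position 11

Data: 10010011000 (corrected bit 11)


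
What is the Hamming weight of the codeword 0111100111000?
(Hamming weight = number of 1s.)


Counting 1s in 0111100111000

7


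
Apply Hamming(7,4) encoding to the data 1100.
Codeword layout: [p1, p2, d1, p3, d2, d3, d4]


Parity bits: p1=0, p2=1, p3=1

0111100


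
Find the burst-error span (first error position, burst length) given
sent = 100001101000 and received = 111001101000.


XOR: 011000000000

Burst at position 1, length 2


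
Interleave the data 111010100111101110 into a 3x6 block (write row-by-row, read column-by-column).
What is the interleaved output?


Matrix:
  111010
  100111
  101110
Read columns: 111100101011111010

111100101011111010


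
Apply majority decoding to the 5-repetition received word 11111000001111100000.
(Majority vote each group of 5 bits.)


Groups: 11111, 00000, 11111, 00000
Majority votes: 1010

1010


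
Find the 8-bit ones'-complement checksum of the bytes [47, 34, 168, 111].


Sum = 360 mod 256 = 104
Complement = 151

151


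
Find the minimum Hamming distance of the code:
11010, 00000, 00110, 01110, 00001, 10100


Comparing all pairs, minimum distance: 1
Can detect 0 errors, correct 0 errors

1


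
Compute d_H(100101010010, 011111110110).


XOR: 111010100100
Count of 1s: 6

6


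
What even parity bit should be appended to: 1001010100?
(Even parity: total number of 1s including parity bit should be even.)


Number of 1s in data: 4
Parity bit: 0

0


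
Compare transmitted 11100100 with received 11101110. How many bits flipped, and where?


XOR: 00001010

2 error(s) at position(s): 4, 6


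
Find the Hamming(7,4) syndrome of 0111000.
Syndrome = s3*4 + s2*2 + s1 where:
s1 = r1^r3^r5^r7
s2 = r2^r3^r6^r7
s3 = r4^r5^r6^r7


s1=1, s2=0, s3=1

Syndrome = 5 (error at position 5)


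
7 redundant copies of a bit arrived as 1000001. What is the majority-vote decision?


Ones: 2 out of 7
Threshold: 4

0 (2/7 voted 1)


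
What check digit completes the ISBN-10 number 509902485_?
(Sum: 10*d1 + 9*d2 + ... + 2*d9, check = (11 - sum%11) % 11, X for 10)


Weighted sum: 245
245 mod 11 = 3

Check digit: 8


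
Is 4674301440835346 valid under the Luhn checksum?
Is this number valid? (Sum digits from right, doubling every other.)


Luhn sum = 71
71 mod 10 = 1

Invalid (Luhn sum mod 10 = 1)


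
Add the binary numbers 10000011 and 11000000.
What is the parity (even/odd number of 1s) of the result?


10000011 = 131
11000000 = 192
Sum = 323 = 101000011
1s count = 4

even parity (4 ones in 101000011)


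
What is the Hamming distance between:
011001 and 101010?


XOR: 110011
Count of 1s: 4

4


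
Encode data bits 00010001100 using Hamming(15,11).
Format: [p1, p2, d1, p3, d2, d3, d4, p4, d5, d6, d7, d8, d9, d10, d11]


Parity bits: p1=0, p2=1, p3=1, p4=0

010100100001100


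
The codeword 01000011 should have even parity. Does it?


Number of 1s: 3

No, parity error (3 ones)


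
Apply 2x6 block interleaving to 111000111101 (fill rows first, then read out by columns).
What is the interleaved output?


Matrix:
  111000
  111101
Read columns: 111111010001

111111010001


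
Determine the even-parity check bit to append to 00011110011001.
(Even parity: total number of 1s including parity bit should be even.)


Number of 1s in data: 7
Parity bit: 1

1


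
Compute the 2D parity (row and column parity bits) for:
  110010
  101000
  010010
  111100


Row parities: 1000
Column parities: 110100

Row P: 1000, Col P: 110100, Corner: 1


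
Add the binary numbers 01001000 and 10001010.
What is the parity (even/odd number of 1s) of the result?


01001000 = 72
10001010 = 138
Sum = 210 = 11010010
1s count = 4

even parity (4 ones in 11010010)


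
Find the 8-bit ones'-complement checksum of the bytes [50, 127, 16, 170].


Sum = 363 mod 256 = 107
Complement = 148

148


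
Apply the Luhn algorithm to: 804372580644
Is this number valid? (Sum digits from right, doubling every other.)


Luhn sum = 52
52 mod 10 = 2

Invalid (Luhn sum mod 10 = 2)


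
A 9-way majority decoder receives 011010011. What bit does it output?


Ones: 5 out of 9
Threshold: 5

1 (5/9 voted 1)


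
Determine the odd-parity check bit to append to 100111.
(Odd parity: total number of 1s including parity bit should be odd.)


Number of 1s in data: 4
Parity bit: 1

1


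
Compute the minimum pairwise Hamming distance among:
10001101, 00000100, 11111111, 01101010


Comparing all pairs, minimum distance: 3
Can detect 2 errors, correct 1 errors

3


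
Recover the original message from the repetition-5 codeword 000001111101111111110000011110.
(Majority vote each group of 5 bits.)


Groups: 00000, 11111, 01111, 11111, 00000, 11110
Majority votes: 011101

011101


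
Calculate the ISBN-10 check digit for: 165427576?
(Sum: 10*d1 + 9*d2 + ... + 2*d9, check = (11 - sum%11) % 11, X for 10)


Weighted sum: 232
232 mod 11 = 1

Check digit: X


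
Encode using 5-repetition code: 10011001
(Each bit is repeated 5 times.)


Each bit -> 5 copies

1111100000000001111111111000000000011111


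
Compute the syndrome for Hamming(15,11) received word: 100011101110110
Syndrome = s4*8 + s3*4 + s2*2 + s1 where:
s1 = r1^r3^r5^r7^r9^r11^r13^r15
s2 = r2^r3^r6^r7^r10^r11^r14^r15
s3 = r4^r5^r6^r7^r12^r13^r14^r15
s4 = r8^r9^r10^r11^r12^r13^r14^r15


s1=0, s2=1, s3=1, s4=1

Syndrome = 14 (error at position 14)


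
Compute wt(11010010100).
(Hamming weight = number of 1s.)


Counting 1s in 11010010100

5


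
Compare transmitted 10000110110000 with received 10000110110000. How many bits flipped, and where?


XOR: 00000000000000

0 errors (received matches sent)


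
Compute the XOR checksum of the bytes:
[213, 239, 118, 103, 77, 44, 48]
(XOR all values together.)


XOR chain: 213 ^ 239 ^ 118 ^ 103 ^ 77 ^ 44 ^ 48 = 122

122


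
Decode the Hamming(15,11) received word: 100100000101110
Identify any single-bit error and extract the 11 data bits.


Syndrome = 0: no error detected

Data: 00000101110 (no errors)


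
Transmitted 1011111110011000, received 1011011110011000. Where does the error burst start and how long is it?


XOR: 0000100000000000

Burst at position 4, length 1


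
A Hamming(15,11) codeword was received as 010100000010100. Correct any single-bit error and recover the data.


Syndrome = 0: no error detected

Data: 00000010100 (no errors)


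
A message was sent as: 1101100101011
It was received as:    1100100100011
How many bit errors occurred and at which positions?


XOR: 0001000001000

2 error(s) at position(s): 3, 9


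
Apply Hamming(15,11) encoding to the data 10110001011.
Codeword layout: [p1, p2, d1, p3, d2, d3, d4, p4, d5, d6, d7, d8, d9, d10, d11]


Parity bits: p1=1, p2=1, p3=1, p4=1

111101110001011


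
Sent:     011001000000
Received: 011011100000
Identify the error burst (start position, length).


XOR: 000010100000

Burst at position 4, length 3


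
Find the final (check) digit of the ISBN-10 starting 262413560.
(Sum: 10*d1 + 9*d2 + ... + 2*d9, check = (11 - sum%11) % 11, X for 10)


Weighted sum: 177
177 mod 11 = 1

Check digit: X


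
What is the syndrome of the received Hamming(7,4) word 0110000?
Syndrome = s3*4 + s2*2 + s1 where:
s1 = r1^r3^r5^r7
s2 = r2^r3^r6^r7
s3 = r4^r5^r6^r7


s1=1, s2=0, s3=0

Syndrome = 1 (error at position 1)


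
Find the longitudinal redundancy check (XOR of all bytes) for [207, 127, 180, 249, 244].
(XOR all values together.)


XOR chain: 207 ^ 127 ^ 180 ^ 249 ^ 244 = 9

9


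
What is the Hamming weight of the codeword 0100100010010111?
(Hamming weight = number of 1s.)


Counting 1s in 0100100010010111

7


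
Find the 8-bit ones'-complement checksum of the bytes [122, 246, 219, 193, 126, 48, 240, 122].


Sum = 1316 mod 256 = 36
Complement = 219

219


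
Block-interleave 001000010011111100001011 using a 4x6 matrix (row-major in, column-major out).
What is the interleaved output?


Matrix:
  001000
  010011
  111100
  001011
Read columns: 001001101011001001010101

001001101011001001010101


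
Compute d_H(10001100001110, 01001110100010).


XOR: 11000010101100
Count of 1s: 6

6


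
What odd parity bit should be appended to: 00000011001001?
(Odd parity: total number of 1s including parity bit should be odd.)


Number of 1s in data: 4
Parity bit: 1

1


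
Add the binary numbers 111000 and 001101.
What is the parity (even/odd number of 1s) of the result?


111000 = 56
001101 = 13
Sum = 69 = 1000101
1s count = 3

odd parity (3 ones in 1000101)


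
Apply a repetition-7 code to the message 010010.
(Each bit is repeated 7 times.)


Each bit -> 7 copies

000000011111110000000000000011111110000000


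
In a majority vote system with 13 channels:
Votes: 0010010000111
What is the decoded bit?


Ones: 5 out of 13
Threshold: 7

0 (5/13 voted 1)


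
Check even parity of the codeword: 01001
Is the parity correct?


Number of 1s: 2

Yes, parity is correct (2 ones)


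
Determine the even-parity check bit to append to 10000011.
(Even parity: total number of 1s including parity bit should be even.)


Number of 1s in data: 3
Parity bit: 1

1


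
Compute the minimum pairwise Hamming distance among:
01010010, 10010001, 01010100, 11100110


Comparing all pairs, minimum distance: 2
Can detect 1 errors, correct 0 errors

2


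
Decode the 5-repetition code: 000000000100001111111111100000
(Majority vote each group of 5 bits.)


Groups: 00000, 00001, 00001, 11111, 11111, 00000
Majority votes: 000110

000110


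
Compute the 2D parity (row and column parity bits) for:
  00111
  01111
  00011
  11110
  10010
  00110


Row parities: 100000
Column parities: 00001

Row P: 100000, Col P: 00001, Corner: 1


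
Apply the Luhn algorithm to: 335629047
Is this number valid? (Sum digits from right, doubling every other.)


Luhn sum = 43
43 mod 10 = 3

Invalid (Luhn sum mod 10 = 3)


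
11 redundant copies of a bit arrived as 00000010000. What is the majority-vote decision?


Ones: 1 out of 11
Threshold: 6

0 (1/11 voted 1)


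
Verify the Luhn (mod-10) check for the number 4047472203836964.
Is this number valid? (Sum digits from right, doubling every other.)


Luhn sum = 76
76 mod 10 = 6

Invalid (Luhn sum mod 10 = 6)


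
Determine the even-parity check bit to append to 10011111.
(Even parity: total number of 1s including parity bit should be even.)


Number of 1s in data: 6
Parity bit: 0

0


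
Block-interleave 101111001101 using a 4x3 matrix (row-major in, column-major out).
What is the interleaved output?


Matrix:
  101
  111
  001
  101
Read columns: 110101001111

110101001111


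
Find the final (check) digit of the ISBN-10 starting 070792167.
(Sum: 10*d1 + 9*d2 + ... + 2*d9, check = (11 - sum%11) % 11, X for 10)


Weighted sum: 212
212 mod 11 = 3

Check digit: 8


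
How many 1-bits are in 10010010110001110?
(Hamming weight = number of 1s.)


Counting 1s in 10010010110001110

8


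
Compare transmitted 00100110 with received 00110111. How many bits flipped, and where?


XOR: 00010001

2 error(s) at position(s): 3, 7


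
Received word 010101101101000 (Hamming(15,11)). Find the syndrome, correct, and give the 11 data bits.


Syndrome = 8: error at position 8

Data: 00111101000 (corrected bit 8)


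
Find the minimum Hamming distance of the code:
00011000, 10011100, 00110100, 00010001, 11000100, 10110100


Comparing all pairs, minimum distance: 1
Can detect 0 errors, correct 0 errors

1


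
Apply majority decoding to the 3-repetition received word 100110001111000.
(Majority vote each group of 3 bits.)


Groups: 100, 110, 001, 111, 000
Majority votes: 01010

01010


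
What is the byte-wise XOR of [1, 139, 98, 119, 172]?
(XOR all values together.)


XOR chain: 1 ^ 139 ^ 98 ^ 119 ^ 172 = 51

51


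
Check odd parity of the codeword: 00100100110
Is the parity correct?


Number of 1s: 4

No, parity error (4 ones)


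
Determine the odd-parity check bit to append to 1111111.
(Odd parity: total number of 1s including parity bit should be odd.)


Number of 1s in data: 7
Parity bit: 0

0


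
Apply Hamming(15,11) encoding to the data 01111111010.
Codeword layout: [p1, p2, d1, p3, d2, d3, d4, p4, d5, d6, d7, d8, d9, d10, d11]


Parity bits: p1=0, p2=1, p3=1, p4=1

010111111111010


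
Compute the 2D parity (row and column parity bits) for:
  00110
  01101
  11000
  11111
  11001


Row parities: 01011
Column parities: 10101

Row P: 01011, Col P: 10101, Corner: 1


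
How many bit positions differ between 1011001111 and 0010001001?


XOR: 1001000110
Count of 1s: 4

4


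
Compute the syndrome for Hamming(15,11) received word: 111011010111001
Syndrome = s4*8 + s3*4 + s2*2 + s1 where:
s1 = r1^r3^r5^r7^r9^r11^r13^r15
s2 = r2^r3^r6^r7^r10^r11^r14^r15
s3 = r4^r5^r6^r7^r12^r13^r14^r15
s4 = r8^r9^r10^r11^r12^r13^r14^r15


s1=1, s2=0, s3=0, s4=1

Syndrome = 9 (error at position 9)


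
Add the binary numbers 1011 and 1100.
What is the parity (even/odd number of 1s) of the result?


1011 = 11
1100 = 12
Sum = 23 = 10111
1s count = 4

even parity (4 ones in 10111)


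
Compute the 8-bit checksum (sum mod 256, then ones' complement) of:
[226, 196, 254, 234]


Sum = 910 mod 256 = 142
Complement = 113

113


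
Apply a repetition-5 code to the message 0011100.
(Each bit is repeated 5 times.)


Each bit -> 5 copies

00000000001111111111111110000000000


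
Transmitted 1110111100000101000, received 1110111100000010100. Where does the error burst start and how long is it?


XOR: 0000000000000111100

Burst at position 13, length 4


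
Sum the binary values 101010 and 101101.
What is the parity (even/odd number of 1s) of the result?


101010 = 42
101101 = 45
Sum = 87 = 1010111
1s count = 5

odd parity (5 ones in 1010111)


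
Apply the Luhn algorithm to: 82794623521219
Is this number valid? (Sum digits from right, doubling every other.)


Luhn sum = 62
62 mod 10 = 2

Invalid (Luhn sum mod 10 = 2)


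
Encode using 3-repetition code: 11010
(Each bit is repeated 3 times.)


Each bit -> 3 copies

111111000111000


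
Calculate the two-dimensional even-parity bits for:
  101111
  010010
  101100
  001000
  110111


Row parities: 10111
Column parities: 101110

Row P: 10111, Col P: 101110, Corner: 0


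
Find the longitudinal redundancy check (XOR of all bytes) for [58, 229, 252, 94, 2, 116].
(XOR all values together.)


XOR chain: 58 ^ 229 ^ 252 ^ 94 ^ 2 ^ 116 = 11

11


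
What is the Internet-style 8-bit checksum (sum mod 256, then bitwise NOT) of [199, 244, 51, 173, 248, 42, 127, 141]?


Sum = 1225 mod 256 = 201
Complement = 54

54


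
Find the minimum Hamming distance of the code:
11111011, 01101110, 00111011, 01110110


Comparing all pairs, minimum distance: 2
Can detect 1 errors, correct 0 errors

2


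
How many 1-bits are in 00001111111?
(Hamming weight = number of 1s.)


Counting 1s in 00001111111

7


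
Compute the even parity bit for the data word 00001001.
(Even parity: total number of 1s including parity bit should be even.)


Number of 1s in data: 2
Parity bit: 0

0


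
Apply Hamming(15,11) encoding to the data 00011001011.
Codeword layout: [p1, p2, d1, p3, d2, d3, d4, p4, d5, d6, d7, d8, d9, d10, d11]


Parity bits: p1=1, p2=1, p3=0, p4=0

110000101001011


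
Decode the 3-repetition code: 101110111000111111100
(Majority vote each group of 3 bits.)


Groups: 101, 110, 111, 000, 111, 111, 100
Majority votes: 1110110

1110110


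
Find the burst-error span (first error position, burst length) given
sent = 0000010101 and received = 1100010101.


XOR: 1100000000

Burst at position 0, length 2


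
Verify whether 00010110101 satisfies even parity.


Number of 1s: 5

No, parity error (5 ones)


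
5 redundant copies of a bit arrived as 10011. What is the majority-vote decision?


Ones: 3 out of 5
Threshold: 3

1 (3/5 voted 1)


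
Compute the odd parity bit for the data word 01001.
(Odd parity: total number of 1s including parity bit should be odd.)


Number of 1s in data: 2
Parity bit: 1

1


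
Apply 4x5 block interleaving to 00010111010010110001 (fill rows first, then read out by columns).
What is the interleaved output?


Matrix:
  00010
  11101
  00101
  10001
Read columns: 01010100011010000111

01010100011010000111


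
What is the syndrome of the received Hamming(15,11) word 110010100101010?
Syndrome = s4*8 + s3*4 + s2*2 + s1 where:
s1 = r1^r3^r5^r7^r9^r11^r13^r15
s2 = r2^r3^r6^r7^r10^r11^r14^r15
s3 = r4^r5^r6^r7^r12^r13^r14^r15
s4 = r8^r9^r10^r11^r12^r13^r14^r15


s1=1, s2=0, s3=0, s4=1

Syndrome = 9 (error at position 9)


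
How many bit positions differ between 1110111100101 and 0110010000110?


XOR: 1000101100011
Count of 1s: 6

6


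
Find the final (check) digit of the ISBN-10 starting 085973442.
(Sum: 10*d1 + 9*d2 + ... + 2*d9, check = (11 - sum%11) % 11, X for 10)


Weighted sum: 264
264 mod 11 = 0

Check digit: 0


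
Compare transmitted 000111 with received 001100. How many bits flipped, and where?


XOR: 001011

3 error(s) at position(s): 2, 4, 5


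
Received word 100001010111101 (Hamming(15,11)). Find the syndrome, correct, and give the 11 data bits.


Syndrome = 0: no error detected

Data: 00100111101 (no errors)


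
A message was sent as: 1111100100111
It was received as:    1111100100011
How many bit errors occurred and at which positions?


XOR: 0000000000100

1 error(s) at position(s): 10


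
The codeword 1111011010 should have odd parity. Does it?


Number of 1s: 7

Yes, parity is correct (7 ones)


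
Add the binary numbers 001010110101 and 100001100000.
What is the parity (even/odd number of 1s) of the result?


001010110101 = 693
100001100000 = 2144
Sum = 2837 = 101100010101
1s count = 6

even parity (6 ones in 101100010101)


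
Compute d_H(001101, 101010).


XOR: 100111
Count of 1s: 4

4


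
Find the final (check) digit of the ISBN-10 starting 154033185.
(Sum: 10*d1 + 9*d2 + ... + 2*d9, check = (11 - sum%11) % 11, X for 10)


Weighted sum: 158
158 mod 11 = 4

Check digit: 7


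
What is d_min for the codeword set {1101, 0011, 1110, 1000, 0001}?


Comparing all pairs, minimum distance: 1
Can detect 0 errors, correct 0 errors

1


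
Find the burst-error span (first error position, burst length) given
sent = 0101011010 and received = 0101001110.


XOR: 0000010100

Burst at position 5, length 3


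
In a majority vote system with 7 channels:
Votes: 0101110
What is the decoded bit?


Ones: 4 out of 7
Threshold: 4

1 (4/7 voted 1)


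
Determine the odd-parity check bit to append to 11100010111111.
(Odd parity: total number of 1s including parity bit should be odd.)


Number of 1s in data: 10
Parity bit: 1

1


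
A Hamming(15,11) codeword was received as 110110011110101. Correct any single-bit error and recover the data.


Syndrome = 0: no error detected

Data: 01001110101 (no errors)


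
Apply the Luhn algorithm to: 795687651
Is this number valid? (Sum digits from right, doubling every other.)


Luhn sum = 45
45 mod 10 = 5

Invalid (Luhn sum mod 10 = 5)


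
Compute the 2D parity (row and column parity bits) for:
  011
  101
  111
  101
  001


Row parities: 00101
Column parities: 101

Row P: 00101, Col P: 101, Corner: 0


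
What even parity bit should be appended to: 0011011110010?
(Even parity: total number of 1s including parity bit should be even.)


Number of 1s in data: 7
Parity bit: 1

1


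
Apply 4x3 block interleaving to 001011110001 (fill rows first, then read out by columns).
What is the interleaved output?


Matrix:
  001
  011
  110
  001
Read columns: 001001101101

001001101101


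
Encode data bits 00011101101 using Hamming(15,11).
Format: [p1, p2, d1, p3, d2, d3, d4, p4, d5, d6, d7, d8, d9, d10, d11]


Parity bits: p1=0, p2=1, p3=0, p4=1

010000111101101


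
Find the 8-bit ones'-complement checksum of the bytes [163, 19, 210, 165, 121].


Sum = 678 mod 256 = 166
Complement = 89

89


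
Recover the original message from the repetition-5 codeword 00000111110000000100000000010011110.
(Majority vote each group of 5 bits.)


Groups: 00000, 11111, 00000, 00100, 00000, 00100, 11110
Majority votes: 0100001

0100001


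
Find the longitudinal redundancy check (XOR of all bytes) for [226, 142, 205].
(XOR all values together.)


XOR chain: 226 ^ 142 ^ 205 = 161

161


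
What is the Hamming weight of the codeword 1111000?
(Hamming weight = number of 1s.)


Counting 1s in 1111000

4


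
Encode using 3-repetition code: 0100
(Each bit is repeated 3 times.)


Each bit -> 3 copies

000111000000


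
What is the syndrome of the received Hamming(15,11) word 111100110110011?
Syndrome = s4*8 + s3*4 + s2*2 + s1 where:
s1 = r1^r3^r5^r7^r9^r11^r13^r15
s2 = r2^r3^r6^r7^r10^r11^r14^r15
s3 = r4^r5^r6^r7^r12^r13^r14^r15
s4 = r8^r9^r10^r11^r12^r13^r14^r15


s1=1, s2=1, s3=0, s4=1

Syndrome = 11 (error at position 11)


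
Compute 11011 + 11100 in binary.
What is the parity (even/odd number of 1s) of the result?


11011 = 27
11100 = 28
Sum = 55 = 110111
1s count = 5

odd parity (5 ones in 110111)


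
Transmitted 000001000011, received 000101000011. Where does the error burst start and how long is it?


XOR: 000100000000

Burst at position 3, length 1


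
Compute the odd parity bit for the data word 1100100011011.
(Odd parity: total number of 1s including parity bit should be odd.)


Number of 1s in data: 7
Parity bit: 0

0


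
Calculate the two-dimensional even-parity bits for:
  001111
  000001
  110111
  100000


Row parities: 0111
Column parities: 011001

Row P: 0111, Col P: 011001, Corner: 1


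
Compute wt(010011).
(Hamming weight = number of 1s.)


Counting 1s in 010011

3


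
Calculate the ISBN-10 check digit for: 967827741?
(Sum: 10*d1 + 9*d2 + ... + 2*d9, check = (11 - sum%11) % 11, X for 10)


Weighted sum: 345
345 mod 11 = 4

Check digit: 7


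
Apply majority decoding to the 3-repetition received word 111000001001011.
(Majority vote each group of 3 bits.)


Groups: 111, 000, 001, 001, 011
Majority votes: 10001

10001


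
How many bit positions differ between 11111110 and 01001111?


XOR: 10110001
Count of 1s: 4

4


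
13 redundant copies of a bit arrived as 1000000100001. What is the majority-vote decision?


Ones: 3 out of 13
Threshold: 7

0 (3/13 voted 1)


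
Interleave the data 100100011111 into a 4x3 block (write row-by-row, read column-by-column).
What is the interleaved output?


Matrix:
  100
  100
  011
  111
Read columns: 110100110011

110100110011


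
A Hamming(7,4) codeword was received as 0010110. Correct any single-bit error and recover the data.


Syndrome = 0: no error detected

Data: 1110 (no errors)


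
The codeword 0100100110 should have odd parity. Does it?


Number of 1s: 4

No, parity error (4 ones)


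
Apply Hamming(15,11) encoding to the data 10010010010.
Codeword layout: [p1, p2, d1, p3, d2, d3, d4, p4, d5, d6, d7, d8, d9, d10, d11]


Parity bits: p1=1, p2=0, p3=0, p4=0

101000100010010


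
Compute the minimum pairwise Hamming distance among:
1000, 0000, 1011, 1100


Comparing all pairs, minimum distance: 1
Can detect 0 errors, correct 0 errors

1


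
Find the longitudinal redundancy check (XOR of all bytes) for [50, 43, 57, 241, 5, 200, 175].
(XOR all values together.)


XOR chain: 50 ^ 43 ^ 57 ^ 241 ^ 5 ^ 200 ^ 175 = 179

179


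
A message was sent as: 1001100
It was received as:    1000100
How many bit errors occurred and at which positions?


XOR: 0001000

1 error(s) at position(s): 3


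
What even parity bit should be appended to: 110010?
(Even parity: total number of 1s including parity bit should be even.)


Number of 1s in data: 3
Parity bit: 1

1


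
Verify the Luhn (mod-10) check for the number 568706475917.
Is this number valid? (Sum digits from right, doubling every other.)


Luhn sum = 61
61 mod 10 = 1

Invalid (Luhn sum mod 10 = 1)


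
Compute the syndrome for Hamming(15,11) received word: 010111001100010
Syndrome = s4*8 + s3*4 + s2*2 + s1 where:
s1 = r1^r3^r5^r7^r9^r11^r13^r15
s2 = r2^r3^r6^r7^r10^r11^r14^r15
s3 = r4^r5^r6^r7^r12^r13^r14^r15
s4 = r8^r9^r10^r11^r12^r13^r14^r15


s1=0, s2=0, s3=0, s4=1

Syndrome = 8 (error at position 8)


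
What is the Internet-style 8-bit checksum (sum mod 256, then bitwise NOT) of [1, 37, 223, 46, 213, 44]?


Sum = 564 mod 256 = 52
Complement = 203

203


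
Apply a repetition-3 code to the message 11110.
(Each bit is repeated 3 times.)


Each bit -> 3 copies

111111111111000


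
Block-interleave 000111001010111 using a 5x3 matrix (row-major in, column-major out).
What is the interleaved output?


Matrix:
  000
  111
  001
  010
  111
Read columns: 010010101101101

010010101101101


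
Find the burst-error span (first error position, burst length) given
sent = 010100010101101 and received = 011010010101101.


XOR: 001110000000000

Burst at position 2, length 3


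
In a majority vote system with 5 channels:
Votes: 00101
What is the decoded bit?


Ones: 2 out of 5
Threshold: 3

0 (2/5 voted 1)


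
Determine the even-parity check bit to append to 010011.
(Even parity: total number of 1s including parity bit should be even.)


Number of 1s in data: 3
Parity bit: 1

1


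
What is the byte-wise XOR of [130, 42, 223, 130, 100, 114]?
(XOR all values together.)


XOR chain: 130 ^ 42 ^ 223 ^ 130 ^ 100 ^ 114 = 227

227


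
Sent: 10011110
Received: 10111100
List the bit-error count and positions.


XOR: 00100010

2 error(s) at position(s): 2, 6


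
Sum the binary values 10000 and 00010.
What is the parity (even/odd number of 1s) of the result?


10000 = 16
00010 = 2
Sum = 18 = 10010
1s count = 2

even parity (2 ones in 10010)


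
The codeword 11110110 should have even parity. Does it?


Number of 1s: 6

Yes, parity is correct (6 ones)


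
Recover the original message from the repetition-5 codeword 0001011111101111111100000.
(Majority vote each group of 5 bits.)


Groups: 00010, 11111, 10111, 11111, 00000
Majority votes: 01110

01110


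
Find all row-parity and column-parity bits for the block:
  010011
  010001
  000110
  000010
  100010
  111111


Row parities: 100100
Column parities: 011011

Row P: 100100, Col P: 011011, Corner: 0
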